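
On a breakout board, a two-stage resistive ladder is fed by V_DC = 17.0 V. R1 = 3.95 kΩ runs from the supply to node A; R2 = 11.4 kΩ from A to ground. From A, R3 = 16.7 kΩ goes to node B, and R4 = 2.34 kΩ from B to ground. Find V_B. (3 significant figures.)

Node A sees R2 in parallel with the series input of stage 2, R3 + R4 = 19.04 kΩ.
Effective lower resistance at A: R2 ‖ 19.04 = 7.131 kΩ.
So V_A = 17.0 × 0.6435 = 10.94 V.
Then the unloaded second divider: V_B = V_A × R4/(R3+R4) = 10.94 × 0.1229 = 1.345 V.

V_B ≈ 1.34 V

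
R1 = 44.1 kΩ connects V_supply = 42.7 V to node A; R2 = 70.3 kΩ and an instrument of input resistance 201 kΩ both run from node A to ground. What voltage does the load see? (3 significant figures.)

V_out ≈ 23.1 V

First combine the lower leg with the load: R2 ‖ R_L = 52.08 kΩ.
Now apply the divider: V_out = 42.7 × 0.5415 = 23.12 V.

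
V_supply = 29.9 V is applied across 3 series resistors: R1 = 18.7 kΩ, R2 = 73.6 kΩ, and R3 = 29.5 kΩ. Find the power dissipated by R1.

The common current is I = 29.9/121.8 = 0.2455 mA.
V(R1) = I·R = 4.591 V; P = V·I = 4.591 × 0.2455 = 1.127 mW.

P ≈ 1.13 mW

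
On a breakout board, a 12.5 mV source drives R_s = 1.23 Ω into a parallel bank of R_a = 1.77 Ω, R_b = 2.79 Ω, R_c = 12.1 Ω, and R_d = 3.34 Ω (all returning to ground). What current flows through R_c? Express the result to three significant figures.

Equivalent of the parallel group: R_p = 0.7660 Ω.
V_A by voltage divider: V_A = 12.5 × 0.7660/(1.23 + 0.7660) = 4.797 mV.
I(R_c) = V_A / R_c = 4.797/12.1 = 0.3965 mA.
(Check via current divider: I_total = 6.262 mA; share G_k/ΣG = 0.06331 → same result.)

I ≈ 0.396 mA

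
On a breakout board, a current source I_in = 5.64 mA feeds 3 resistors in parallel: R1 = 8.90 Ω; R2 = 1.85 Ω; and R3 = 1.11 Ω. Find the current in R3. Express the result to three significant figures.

I ≈ 3.27 mA

ΣG = 1/8.90 + 1/1.85 + 1/1.11 = 1.554.
Current divider: I(R3) = I_in · G_k/ΣG = 5.64 × (0.9009/1.554) = 5.64 × 0.5798 = 3.270 mA.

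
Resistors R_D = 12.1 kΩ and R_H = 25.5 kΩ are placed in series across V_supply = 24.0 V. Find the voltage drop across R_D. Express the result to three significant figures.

V ≈ 7.72 V

Series total: ΣR = 12.1 + 25.5 = 37.60 kΩ.
V = V_supply · R/ΣR = 24.0 × 0.3218 = 7.723 V.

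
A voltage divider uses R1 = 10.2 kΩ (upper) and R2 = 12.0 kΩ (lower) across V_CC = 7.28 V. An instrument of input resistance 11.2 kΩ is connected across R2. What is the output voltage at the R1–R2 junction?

R2 ‖ R_L = (12.0 × 11.2)/(12.0 + 11.2) = 5.793 kΩ.
Then V_out = V_CC · R2'/(R1 + R2') = 7.28 × 5.793/15.99 = 2.637 V.

V_out ≈ 2.64 V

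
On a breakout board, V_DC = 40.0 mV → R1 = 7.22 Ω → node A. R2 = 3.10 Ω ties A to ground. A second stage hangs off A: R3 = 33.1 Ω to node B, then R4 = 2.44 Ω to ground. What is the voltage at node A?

Node A sees R2 in parallel with the series input of stage 2, R3 + R4 = 35.54 Ω.
Effective lower resistance at A: R2 ‖ 35.54 = 2.851 Ω.
First divider: V_A = V_DC · 2.851/(7.22 + 2.851) = 11.32 mV.

V_A ≈ 11.3 mV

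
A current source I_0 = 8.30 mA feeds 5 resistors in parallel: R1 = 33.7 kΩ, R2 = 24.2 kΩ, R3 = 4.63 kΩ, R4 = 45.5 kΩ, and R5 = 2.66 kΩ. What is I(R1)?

Conductances: ΣG = 1/33.7 + 1/24.2 + 1/4.63 + 1/45.5 + 1/2.66 = 0.6849 (1/kΩ).
R1 takes the fraction G_k/ΣG = 0.02967/0.6849 = 0.04333, so I = 8.30 × 0.04333 = 0.3596 mA.

I ≈ 0.360 mA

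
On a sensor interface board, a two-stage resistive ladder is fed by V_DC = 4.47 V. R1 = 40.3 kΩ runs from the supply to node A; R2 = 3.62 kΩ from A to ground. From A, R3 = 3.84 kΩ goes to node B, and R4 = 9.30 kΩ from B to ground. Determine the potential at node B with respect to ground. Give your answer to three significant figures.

V_B ≈ 0.208 V

Looking into the second stage from A: R3 + R4 = 13.14 kΩ appears in parallel with R2.
R2 ‖ (R3+R4) = 2.838 kΩ.
V_A = 4.47 × 2.838/(40.3 + 2.838) = 0.2941 V.
Then the unloaded second divider: V_B = V_A × R4/(R3+R4) = 0.2941 × 0.7078 = 0.2081 V.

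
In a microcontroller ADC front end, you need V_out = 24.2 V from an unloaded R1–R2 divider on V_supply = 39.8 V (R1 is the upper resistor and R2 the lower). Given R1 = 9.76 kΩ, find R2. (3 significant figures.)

R2 ≈ 15.1 kΩ

Required fraction k = V_out/V_supply = 0.6080.
So R2 = R1 · V_out/(V_supply − V_out) = 9.76 × 24.2/(39.8 − 24.2) = 9.76 × 1.551 = 15.14 kΩ.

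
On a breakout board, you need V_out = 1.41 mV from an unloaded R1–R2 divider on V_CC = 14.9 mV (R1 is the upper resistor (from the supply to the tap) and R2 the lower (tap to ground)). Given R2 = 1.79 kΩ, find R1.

R1 ≈ 17.1 kΩ

V_out/V_CC = R2/(R1+R2) = 0.09463.
R1 = R2·(1/k − 1) = 1.79 × 9.567 = 17.13 kΩ.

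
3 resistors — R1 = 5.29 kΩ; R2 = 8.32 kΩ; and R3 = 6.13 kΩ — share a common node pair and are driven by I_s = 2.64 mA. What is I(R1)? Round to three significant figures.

Total conductance ΣG = 1/5.29 + 1/8.32 + 1/6.13 = 0.4724 (units of 1/kΩ).
Current divider: I(R1) = I_s · G_k/ΣG = 2.64 × (0.1890/0.4724) = 2.64 × 0.4002 = 1.057 mA.

I ≈ 1.06 mA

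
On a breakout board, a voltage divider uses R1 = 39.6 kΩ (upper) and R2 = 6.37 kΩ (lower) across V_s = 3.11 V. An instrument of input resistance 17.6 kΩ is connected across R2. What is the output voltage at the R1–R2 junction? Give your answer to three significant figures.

V_out ≈ 0.329 V

R2 ‖ R_L = (6.37 × 17.6)/(6.37 + 17.6) = 4.677 kΩ.
Then V_out = V_s · R2'/(R1 + R2') = 3.11 × 4.677/44.28 = 0.3285 V.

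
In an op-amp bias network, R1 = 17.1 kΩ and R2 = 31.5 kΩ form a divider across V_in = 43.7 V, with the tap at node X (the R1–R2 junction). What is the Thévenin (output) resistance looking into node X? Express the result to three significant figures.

R_th ≈ 11.1 kΩ

Zeroing V_in shorts the top of R1 to ground, so R_th = R1 ‖ R2 = 11.08 kΩ.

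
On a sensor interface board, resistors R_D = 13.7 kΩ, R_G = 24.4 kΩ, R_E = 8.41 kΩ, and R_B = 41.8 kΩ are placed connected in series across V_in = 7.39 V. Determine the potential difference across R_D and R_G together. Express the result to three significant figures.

ΣR = 13.7 + 24.4 + 8.41 + 41.8 = 88.31 kΩ.
R_{R_D..R_G} = 13.7 + 24.4 = 38.10 kΩ.
Voltage divider: V = V_in · (38.10 / 88.31) = 7.39 × 0.4314 = 3.188 V.

V ≈ 3.19 V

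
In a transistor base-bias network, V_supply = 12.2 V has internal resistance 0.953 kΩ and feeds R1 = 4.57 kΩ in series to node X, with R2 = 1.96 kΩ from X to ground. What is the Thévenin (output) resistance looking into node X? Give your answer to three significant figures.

R1' = 0.953 + 4.57 = 5.523 kΩ (source resistance + R1).
Looking into X with the source shorted: R_th = R1'·R2/(R1'+R2) = 5.523 × 1.96/7.483 = 1.447 kΩ.

R_th ≈ 1.45 kΩ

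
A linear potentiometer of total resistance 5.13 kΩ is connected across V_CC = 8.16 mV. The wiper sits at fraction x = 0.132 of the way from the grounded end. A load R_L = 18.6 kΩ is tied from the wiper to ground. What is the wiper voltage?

V_out ≈ 1.04 mV

Split the track: R_lower = x·R_p = 0.6772 kΩ, R_upper = (1−x)·R_p = 4.453 kΩ.
(x·R_p) ‖ R_L = 0.6534 kΩ.
Loaded-divider output: V_out = 8.16 × 0.1280 = 1.044 mV.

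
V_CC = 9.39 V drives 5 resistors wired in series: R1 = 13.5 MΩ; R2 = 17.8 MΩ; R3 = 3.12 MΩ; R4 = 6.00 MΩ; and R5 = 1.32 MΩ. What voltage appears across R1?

V ≈ 3.04 V

Series total: ΣR = 13.5 + 17.8 + 3.12 + 6.00 + 1.32 = 41.74 MΩ.
Voltage divider: V = V_CC · (13.50 / 41.74) = 9.39 × 0.3234 = 3.037 V.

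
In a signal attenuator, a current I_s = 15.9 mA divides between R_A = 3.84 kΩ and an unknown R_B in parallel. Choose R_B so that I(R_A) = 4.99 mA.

R_B ≈ 1.76 kΩ

The fraction through R_A equals R_B/(R_A+R_B).
With f = 0.3138, R_B = R_A · f/(1−f) = 3.84 × 0.4574 = 1.756 kΩ.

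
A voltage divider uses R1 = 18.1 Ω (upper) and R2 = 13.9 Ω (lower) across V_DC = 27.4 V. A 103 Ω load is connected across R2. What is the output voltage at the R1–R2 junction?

V_out ≈ 11.1 V

First combine the lower leg with the load: R2 ‖ R_L = 12.25 Ω.
Now apply the divider: V_out = 27.4 × 0.4036 = 11.06 V.
(Unloaded it would be 11.9 V; the load pulls it down.)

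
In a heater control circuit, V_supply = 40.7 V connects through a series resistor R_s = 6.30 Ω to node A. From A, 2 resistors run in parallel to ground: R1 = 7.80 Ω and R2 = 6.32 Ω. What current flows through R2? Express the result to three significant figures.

I ≈ 2.30 A

Equivalent of the parallel group: R_p = 3.491 Ω.
V_A by voltage divider: V_A = 40.7 × 3.491/(6.30 + 3.491) = 14.51 V.
Branch current I = V_A/R2 = 14.51/6.32 = 2.296 A.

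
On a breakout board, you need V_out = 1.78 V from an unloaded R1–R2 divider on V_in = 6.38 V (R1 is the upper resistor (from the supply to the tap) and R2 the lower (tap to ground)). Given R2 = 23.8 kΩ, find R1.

R1 ≈ 61.5 kΩ

Required fraction k = V_out/V_in = 0.2790.
So R1 = R2 · (V_in/V_out − 1) = 23.8 × (6.38/1.78 − 1) = 23.8 × 2.584 = 61.51 kΩ.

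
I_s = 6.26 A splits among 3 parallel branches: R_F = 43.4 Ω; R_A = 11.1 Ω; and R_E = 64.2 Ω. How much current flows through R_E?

ΣG = 1/43.4 + 1/11.1 + 1/64.2 = 0.1287.
By the current-divider rule, I = I_s · G_k/ΣG = 6.26 × 0.1210 = 0.7576 A.

I ≈ 0.758 A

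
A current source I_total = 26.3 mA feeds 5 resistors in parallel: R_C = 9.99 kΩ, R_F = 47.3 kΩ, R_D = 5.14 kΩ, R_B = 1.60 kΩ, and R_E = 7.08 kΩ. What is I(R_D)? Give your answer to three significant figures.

I ≈ 4.73 mA

ΣG = 1/9.99 + 1/47.3 + 1/5.14 + 1/1.60 + 1/7.08 = 1.082.
By the current-divider rule, I = I_total · G_k/ΣG = 26.3 × 0.1798 = 4.729 mA.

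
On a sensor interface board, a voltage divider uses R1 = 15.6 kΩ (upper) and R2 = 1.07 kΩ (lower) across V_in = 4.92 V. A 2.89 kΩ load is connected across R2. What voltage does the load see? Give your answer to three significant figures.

R2 ‖ R_L = (1.07 × 2.89)/(1.07 + 2.89) = 0.7809 kΩ.
Voltage divider with the loaded lower leg: V_out = 4.92 × 0.7809/(15.6 + 0.7809) = 4.92 × 0.04767 = 0.2345 V.

V_out ≈ 0.235 V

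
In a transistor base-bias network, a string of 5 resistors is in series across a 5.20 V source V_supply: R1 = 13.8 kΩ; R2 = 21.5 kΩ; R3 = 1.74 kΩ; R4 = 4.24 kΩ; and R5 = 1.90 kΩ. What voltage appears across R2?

Total series resistance ΣR = 13.8 + 21.5 + 1.74 + 4.24 + 1.90 = 43.18 kΩ.
V = V_supply · R/ΣR = 5.20 × 0.4979 = 2.589 V.

V ≈ 2.59 V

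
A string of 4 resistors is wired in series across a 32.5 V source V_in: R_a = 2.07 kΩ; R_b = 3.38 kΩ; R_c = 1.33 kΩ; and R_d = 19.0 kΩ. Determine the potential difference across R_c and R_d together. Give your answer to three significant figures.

V ≈ 25.6 V

Total series resistance ΣR = 2.07 + 3.38 + 1.33 + 19.0 = 25.78 kΩ.
R_{R_c..R_d} = 1.33 + 19.0 = 20.33 kΩ.
Voltage divider: V = V_in · (20.33 / 25.78) = 32.5 × 0.7886 = 25.63 V.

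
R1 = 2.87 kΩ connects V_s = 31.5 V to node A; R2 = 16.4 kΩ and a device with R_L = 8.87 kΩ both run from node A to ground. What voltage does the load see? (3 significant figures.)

R2 ‖ R_L = (16.4 × 8.87)/(16.4 + 8.87) = 5.757 kΩ.
Now apply the divider: V_out = 31.5 × 0.6673 = 21.02 V.

V_out ≈ 21.0 V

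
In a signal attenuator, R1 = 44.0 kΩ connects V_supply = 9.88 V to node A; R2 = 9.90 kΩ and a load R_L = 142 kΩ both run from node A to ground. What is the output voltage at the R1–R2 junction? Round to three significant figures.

V_out ≈ 1.72 V

The load sits in parallel with R2, giving an effective lower resistance R2' = R2·R_L/(R2+R_L) = 9.255 kΩ.
Voltage divider with the loaded lower leg: V_out = 9.88 × 9.255/(44.0 + 9.255) = 9.88 × 0.1738 = 1.717 V.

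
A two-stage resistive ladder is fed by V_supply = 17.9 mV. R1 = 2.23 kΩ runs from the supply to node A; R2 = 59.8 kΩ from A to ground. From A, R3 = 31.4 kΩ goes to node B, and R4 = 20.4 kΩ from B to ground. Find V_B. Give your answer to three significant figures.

V_B ≈ 6.53 mV

Node A sees R2 in parallel with the series input of stage 2, R3 + R4 = 51.80 kΩ.
Effective lower resistance at A: R2 ‖ 51.80 = 27.76 kΩ.
V_A = 17.9 × 27.76/(2.23 + 27.76) = 16.57 mV.
V_B = V_A × 0.3938 = 6.525 mV.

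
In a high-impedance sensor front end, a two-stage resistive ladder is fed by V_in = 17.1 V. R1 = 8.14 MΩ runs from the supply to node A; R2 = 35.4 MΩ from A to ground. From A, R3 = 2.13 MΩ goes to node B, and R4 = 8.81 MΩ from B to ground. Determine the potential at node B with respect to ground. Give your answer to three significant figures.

V_B ≈ 6.98 V

Node A sees R2 in parallel with the series input of stage 2, R3 + R4 = 10.94 MΩ.
R2 ‖ (R3+R4) = 8.357 MΩ.
So V_A = 17.1 × 0.5066 = 8.663 V.
Stage 2 is unloaded, so V_B = V_A · R4/(R3+R4) = 8.663 × 8.81/10.94 = 6.976 V.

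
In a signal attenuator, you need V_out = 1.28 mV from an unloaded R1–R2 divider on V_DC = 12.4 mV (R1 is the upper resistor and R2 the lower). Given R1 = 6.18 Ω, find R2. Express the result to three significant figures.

The divider ratio is R2/(R1+R2) = 1.28/12.4 = 0.1032.
Rearranging, R2 = R1·k/(1−k) = 6.18 × 0.1151 = 0.7114 Ω.

R2 ≈ 0.711 Ω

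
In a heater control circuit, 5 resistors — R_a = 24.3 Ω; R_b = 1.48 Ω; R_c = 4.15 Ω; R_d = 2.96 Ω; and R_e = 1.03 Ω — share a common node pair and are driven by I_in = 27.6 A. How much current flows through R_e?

ΣG = 1/24.3 + 1/1.48 + 1/4.15 + 1/2.96 + 1/1.03 = 2.267.
R_e takes the fraction G_k/ΣG = 0.9709/2.267 = 0.4284, so I = 27.6 × 0.4284 = 11.82 A.

I ≈ 11.8 A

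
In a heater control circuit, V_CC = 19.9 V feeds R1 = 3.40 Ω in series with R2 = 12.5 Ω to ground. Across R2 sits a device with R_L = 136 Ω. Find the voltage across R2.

R2 ‖ R_L = (12.5 × 136)/(12.5 + 136) = 11.45 Ω.
Voltage divider with the loaded lower leg: V_out = 19.9 × 11.45/(3.40 + 11.45) = 19.9 × 0.7710 = 15.34 V.
(Unloaded it would be 15.6 V; the load pulls it down.)

V_out ≈ 15.3 V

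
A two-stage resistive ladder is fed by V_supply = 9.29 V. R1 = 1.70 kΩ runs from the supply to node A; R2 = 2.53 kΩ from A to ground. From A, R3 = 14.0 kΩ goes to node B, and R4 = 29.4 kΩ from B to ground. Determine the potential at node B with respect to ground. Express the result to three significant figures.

V_B ≈ 3.68 V

Node A sees R2 in parallel with the series input of stage 2, R3 + R4 = 43.40 kΩ.
Effective lower resistance at A: R2 ‖ 43.40 = 2.391 kΩ.
So V_A = 9.29 × 0.5844 = 5.429 V.
Stage 2 is unloaded, so V_B = V_A · R4/(R3+R4) = 5.429 × 29.4/43.40 = 3.678 V.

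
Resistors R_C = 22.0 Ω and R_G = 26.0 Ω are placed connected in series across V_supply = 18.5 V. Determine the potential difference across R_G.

V ≈ 10.0 V

Series total: ΣR = 22.0 + 26.0 = 48.00 Ω.
Voltage divider: V = V_supply · (26.00 / 48.00) = 18.5 × 0.5417 = 10.02 V.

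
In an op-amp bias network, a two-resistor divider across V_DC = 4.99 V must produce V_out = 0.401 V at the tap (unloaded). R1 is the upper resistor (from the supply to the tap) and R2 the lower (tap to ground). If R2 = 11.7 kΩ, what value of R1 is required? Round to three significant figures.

R1 ≈ 134 kΩ

V_out/V_DC = R2/(R1+R2) = 0.08036.
Rearranging, R1 = R2·(1−k)/k = 11.7 × 11.44 = 133.9 kΩ.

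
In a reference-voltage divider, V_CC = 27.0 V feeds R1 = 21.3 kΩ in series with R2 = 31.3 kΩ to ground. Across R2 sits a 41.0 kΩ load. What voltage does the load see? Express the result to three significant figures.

V_out ≈ 12.3 V

The load sits in parallel with R2, giving an effective lower resistance R2' = R2·R_L/(R2+R_L) = 17.75 kΩ.
Now apply the divider: V_out = 27.0 × 0.4545 = 12.27 V.
(Unloaded it would be 16.1 V; the load pulls it down.)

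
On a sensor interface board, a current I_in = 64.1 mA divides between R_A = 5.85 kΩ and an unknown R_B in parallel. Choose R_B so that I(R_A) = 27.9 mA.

The fraction through R_A equals R_B/(R_A+R_B).
With f = 0.4353, R_B = R_A · f/(1−f) = 5.85 × 0.7707 = 4.509 kΩ.

R_B ≈ 4.51 kΩ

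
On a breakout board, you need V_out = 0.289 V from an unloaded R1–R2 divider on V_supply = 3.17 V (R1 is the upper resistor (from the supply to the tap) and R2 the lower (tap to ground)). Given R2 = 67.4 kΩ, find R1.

The divider ratio is R2/(R1+R2) = 0.289/3.17 = 0.09117.
So R1 = R2 · (V_supply/V_out − 1) = 67.4 × (3.17/0.289 − 1) = 67.4 × 9.969 = 671.9 kΩ.

R1 ≈ 672 kΩ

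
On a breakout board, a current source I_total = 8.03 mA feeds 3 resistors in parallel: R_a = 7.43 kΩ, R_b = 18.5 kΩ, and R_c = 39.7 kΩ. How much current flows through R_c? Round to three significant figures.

Conductances: ΣG = 1/7.43 + 1/18.5 + 1/39.7 = 0.2138 (1/kΩ).
By the current-divider rule, I = I_total · G_k/ΣG = 8.03 × 0.1178 = 0.9459 mA.

I ≈ 0.946 mA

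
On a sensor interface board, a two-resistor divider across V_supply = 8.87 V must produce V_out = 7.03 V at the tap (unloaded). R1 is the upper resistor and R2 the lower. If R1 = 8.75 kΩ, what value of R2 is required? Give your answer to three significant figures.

V_out/V_supply = R2/(R1+R2) = 0.7926.
So R2 = R1 · V_out/(V_supply − V_out) = 8.75 × 7.03/(8.87 − 7.03) = 8.75 × 3.821 = 33.43 kΩ.

R2 ≈ 33.4 kΩ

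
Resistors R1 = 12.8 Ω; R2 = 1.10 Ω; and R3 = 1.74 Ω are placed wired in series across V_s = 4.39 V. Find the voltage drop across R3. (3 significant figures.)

Series total: ΣR = 12.8 + 1.10 + 1.74 = 15.64 Ω.
By the voltage-divider rule, V = 4.39 × 1.740/15.64 = 0.4884 V.

V ≈ 0.488 V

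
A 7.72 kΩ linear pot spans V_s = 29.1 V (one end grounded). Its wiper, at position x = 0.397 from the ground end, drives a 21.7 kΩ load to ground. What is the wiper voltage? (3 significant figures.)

V_out ≈ 10.6 V

The pot divides into 4.655 kΩ above the wiper and 3.065 kΩ below.
(x·R_p) ‖ R_L = 2.686 kΩ.
V_out = 29.1 × 2.686/(4.655 + 2.686) = 10.65 V.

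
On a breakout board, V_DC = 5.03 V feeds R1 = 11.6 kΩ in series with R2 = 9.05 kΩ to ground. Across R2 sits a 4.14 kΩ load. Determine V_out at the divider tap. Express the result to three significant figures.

The load sits in parallel with R2, giving an effective lower resistance R2' = R2·R_L/(R2+R_L) = 2.841 kΩ.
Voltage divider with the loaded lower leg: V_out = 5.03 × 2.841/(11.6 + 2.841) = 5.03 × 0.1967 = 0.9894 V.

V_out ≈ 0.989 V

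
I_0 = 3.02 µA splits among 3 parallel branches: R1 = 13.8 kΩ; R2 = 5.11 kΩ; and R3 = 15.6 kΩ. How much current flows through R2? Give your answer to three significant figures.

I ≈ 1.78 µA

ΣG = 1/13.8 + 1/5.11 + 1/15.6 = 0.3323.
Current divider: I(R2) = I_0 · G_k/ΣG = 3.02 × (0.1957/0.3323) = 3.02 × 0.5890 = 1.779 µA.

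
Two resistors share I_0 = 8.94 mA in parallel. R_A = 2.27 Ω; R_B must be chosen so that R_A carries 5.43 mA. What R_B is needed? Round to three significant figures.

R_B ≈ 3.51 Ω

Two-branch current divider: I_A = I_0 · R_B/(R_A + R_B).
5.43/8.94 = R_B/(R_A + R_B) → R_B = R_A · (0.6074)/(1 − 0.6074) = 2.27 × 1.547 = 3.512 Ω.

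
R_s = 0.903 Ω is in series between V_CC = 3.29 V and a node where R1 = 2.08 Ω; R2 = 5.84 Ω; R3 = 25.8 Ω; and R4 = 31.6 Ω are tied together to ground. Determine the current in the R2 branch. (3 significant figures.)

I ≈ 0.341 A

Parallel bank: R_p = 1/(1/2.08 + 1/5.84 + 1/25.8 + 1/31.6) = 1.384 Ω.
Node voltage V_A = V_CC · R_p/(R_s + R_p) = 3.29 × 0.6052 = 1.991 V.
Branch current I = V_A/R2 = 1.991/5.84 = 0.3409 A.
(Check via current divider: I_total = 1.438 A; share G_k/ΣG = 0.2370 → same result.)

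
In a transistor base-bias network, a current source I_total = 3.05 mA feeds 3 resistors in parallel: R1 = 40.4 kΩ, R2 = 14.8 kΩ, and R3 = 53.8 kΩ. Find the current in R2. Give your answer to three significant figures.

I ≈ 1.86 mA

ΣG = 1/40.4 + 1/14.8 + 1/53.8 = 0.1109.
R2 takes the fraction G_k/ΣG = 0.06757/0.1109 = 0.6092, so I = 3.05 × 0.6092 = 1.858 mA.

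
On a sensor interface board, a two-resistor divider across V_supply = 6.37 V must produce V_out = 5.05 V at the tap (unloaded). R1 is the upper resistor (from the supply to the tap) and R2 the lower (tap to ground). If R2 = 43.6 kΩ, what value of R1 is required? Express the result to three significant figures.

R1 ≈ 11.4 kΩ

The divider ratio is R2/(R1+R2) = 5.05/6.37 = 0.7928.
So R1 = R2 · (V_supply/V_out − 1) = 43.6 × (6.37/5.05 − 1) = 43.6 × 0.2614 = 11.40 kΩ.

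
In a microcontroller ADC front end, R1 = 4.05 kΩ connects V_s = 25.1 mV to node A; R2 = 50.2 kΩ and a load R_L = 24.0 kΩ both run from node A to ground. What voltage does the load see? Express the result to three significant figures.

The load sits in parallel with R2, giving an effective lower resistance R2' = R2·R_L/(R2+R_L) = 16.24 kΩ.
Then V_out = V_s · R2'/(R1 + R2') = 25.1 × 16.24/20.29 = 20.09 mV.
(Unloaded it would be 23.2 mV; the load pulls it down.)

V_out ≈ 20.1 mV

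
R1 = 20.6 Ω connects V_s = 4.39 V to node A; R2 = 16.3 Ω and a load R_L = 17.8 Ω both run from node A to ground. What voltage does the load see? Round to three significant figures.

V_out ≈ 1.28 V

R2 ‖ R_L = (16.3 × 17.8)/(16.3 + 17.8) = 8.509 Ω.
Voltage divider with the loaded lower leg: V_out = 4.39 × 8.509/(20.6 + 8.509) = 4.39 × 0.2923 = 1.283 V.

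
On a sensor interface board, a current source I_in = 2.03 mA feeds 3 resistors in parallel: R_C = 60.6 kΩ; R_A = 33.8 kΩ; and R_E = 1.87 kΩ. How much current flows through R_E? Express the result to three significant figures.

I ≈ 1.87 mA

ΣG = 1/60.6 + 1/33.8 + 1/1.87 = 0.5808.
Current divider: I(R_E) = I_in · G_k/ΣG = 2.03 × (0.5348/0.5808) = 2.03 × 0.9207 = 1.869 mA.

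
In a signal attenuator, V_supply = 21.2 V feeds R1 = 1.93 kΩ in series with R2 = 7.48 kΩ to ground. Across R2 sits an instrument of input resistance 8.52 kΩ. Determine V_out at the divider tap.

V_out ≈ 14.3 V

The load sits in parallel with R2, giving an effective lower resistance R2' = R2·R_L/(R2+R_L) = 3.983 kΩ.
Then V_out = V_supply · R2'/(R1 + R2') = 21.2 × 3.983/5.913 = 14.28 V.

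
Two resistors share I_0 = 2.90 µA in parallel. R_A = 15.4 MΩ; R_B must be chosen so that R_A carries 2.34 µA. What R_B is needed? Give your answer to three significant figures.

R_B ≈ 64.3 MΩ

The fraction through R_A equals R_B/(R_A+R_B).
2.34/2.90 = R_B/(R_A + R_B) → R_B = R_A · (0.8069)/(1 − 0.8069) = 15.4 × 4.179 = 64.35 MΩ.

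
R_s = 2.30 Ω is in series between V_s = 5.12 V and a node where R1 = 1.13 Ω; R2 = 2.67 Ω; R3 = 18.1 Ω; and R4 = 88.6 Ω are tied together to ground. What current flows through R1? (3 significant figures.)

Parallel bank: R_p = 1/(1/1.13 + 1/2.67 + 1/18.1 + 1/88.6) = 0.7541 Ω.
Node voltage V_A = V_s · R_p/(R_s + R_p) = 5.12 × 0.2469 = 1.264 V.
I(R1) = V_A / R1 = 1.264/1.13 = 1.119 A.
(Check via current divider: I_total = 1.676 A; share G_k/ΣG = 0.6674 → same result.)

I ≈ 1.12 A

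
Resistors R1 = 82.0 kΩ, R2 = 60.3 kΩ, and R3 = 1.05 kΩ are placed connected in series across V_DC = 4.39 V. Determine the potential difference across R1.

V ≈ 2.51 V

Series total: ΣR = 82.0 + 60.3 + 1.05 = 143.3 kΩ.
Voltage divider: V = V_DC · (82.00 / 143.3) = 4.39 × 0.5720 = 2.511 V.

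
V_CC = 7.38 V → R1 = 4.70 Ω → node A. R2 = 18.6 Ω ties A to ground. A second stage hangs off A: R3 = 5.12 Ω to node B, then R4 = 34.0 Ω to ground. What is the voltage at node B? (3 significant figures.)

Looking into the second stage from A: R3 + R4 = 39.12 Ω appears in parallel with R2.
Effective lower resistance at A: R2 ‖ 39.12 = 12.61 Ω.
So V_A = 7.38 × 0.7284 = 5.376 V.
V_B = V_A × 0.8691 = 4.672 V.

V_B ≈ 4.67 V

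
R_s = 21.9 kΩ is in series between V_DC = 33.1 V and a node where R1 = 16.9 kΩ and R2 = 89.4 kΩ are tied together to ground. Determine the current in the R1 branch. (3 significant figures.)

Equivalent of the parallel group: R_p = 14.21 kΩ.
V_A = 33.1 × 14.21/36.11 = 13.03 V.
I(R1) = V_A / R1 = 13.03/16.9 = 0.7708 mA.

I ≈ 0.771 mA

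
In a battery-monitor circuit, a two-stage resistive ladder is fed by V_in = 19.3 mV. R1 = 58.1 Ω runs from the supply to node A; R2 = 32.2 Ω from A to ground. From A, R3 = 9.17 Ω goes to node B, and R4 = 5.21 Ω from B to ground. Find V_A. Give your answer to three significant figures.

V_A ≈ 2.82 mV

The second stage (R3 + R4 = 14.38 Ω) loads node A in parallel with R2.
Effective lower resistance at A: R2 ‖ 14.38 = 9.941 Ω.
So V_A = 19.3 × 0.1461 = 2.820 mV.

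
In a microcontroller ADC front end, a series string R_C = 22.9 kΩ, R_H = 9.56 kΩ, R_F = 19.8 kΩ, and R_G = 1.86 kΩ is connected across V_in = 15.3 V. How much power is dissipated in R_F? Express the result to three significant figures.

P ≈ 1.58 mW

The common current is I = 15.3/54.12 = 0.2827 mA.
P = I²R = 0.07992 × 19.8 = 1.582 mW.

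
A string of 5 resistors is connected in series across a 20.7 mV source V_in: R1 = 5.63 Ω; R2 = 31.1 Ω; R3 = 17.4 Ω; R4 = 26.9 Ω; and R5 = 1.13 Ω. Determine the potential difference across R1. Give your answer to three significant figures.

V ≈ 1.42 mV

Total series resistance ΣR = 5.63 + 31.1 + 17.4 + 26.9 + 1.13 = 82.16 Ω.
Voltage divider: V = V_in · (5.630 / 82.16) = 20.7 × 0.06852 = 1.418 mV.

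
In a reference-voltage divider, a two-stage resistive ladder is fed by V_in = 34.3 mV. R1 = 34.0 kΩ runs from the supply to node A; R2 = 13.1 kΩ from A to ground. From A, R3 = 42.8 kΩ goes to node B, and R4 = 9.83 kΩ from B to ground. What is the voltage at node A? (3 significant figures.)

V_A ≈ 8.09 mV

The second stage (R3 + R4 = 52.63 kΩ) loads node A in parallel with R2.
Effective lower resistance at A: R2 ‖ 52.63 = 10.49 kΩ.
V_A = 34.3 × 10.49/(34.0 + 10.49) = 8.087 mV.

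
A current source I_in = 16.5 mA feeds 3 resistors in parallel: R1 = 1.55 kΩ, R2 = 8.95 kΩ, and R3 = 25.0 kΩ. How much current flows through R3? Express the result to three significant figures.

ΣG = 1/1.55 + 1/8.95 + 1/25.0 = 0.7969.
R3 takes the fraction G_k/ΣG = 0.04000/0.7969 = 0.05019, so I = 16.5 × 0.05019 = 0.8282 mA.

I ≈ 0.828 mA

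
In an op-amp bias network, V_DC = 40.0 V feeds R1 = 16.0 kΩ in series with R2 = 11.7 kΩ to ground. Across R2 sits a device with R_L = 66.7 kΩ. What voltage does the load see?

The load sits in parallel with R2, giving an effective lower resistance R2' = R2·R_L/(R2+R_L) = 9.954 kΩ.
Voltage divider with the loaded lower leg: V_out = 40.0 × 9.954/(16.0 + 9.954) = 40.0 × 0.3835 = 15.34 V.

V_out ≈ 15.3 V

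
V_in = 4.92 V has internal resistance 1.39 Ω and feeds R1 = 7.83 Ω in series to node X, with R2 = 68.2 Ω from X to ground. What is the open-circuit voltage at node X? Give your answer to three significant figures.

V_th ≈ 4.33 V

R1' = 1.39 + 7.83 = 9.220 Ω (source resistance + R1).
V_th is the unloaded tap voltage: V_in · R2/(R1'+R2) = 4.92 × 0.8809 = 4.334 V.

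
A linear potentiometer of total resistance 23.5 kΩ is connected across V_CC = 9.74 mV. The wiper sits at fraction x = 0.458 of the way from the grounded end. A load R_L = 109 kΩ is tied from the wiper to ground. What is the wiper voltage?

Lower segment x·R_p = 10.76 kΩ; upper segment (1−x)·R_p = 12.74 kΩ.
Lower segment in parallel with the load: 10.76 ‖ 109 = 9.796 kΩ.
V_out = 9.74 × 9.796/(12.74 + 9.796) = 4.234 mV.
(Unloaded: V_out = x·V_CC = 4.46 mV.)

V_out ≈ 4.23 mV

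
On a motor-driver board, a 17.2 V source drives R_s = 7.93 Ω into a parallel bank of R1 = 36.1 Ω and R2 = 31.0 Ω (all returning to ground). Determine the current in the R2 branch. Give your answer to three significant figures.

I ≈ 0.376 A

Equivalent of the parallel group: R_p = 16.68 Ω.
V_A by voltage divider: V_A = 17.2 × 16.68/(7.93 + 16.68) = 11.66 V.
I(R2) = V_A / R2 = 11.66/31.0 = 0.3760 A.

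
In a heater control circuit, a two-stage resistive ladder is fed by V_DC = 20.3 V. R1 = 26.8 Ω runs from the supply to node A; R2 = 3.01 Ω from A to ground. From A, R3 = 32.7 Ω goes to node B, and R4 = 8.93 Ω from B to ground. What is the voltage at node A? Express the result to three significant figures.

Node A sees R2 in parallel with the series input of stage 2, R3 + R4 = 41.63 Ω.
R2 ‖ (R3+R4) = 2.807 Ω.
First divider: V_A = V_DC · 2.807/(26.8 + 2.807) = 1.925 V.

V_A ≈ 1.92 V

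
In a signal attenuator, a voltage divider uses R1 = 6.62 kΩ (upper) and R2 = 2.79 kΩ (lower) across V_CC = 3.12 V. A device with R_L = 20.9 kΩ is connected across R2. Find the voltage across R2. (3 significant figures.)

The load sits in parallel with R2, giving an effective lower resistance R2' = R2·R_L/(R2+R_L) = 2.461 kΩ.
Voltage divider with the loaded lower leg: V_out = 3.12 × 2.461/(6.62 + 2.461) = 3.12 × 0.2710 = 0.8456 V.

V_out ≈ 0.846 V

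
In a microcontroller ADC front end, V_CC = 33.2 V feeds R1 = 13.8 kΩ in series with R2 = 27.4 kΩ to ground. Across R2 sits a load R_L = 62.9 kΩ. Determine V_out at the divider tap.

The load sits in parallel with R2, giving an effective lower resistance R2' = R2·R_L/(R2+R_L) = 19.09 kΩ.
Voltage divider with the loaded lower leg: V_out = 33.2 × 19.09/(13.8 + 19.09) = 33.2 × 0.5804 = 19.27 V.
(Unloaded it would be 22.1 V; the load pulls it down.)

V_out ≈ 19.3 V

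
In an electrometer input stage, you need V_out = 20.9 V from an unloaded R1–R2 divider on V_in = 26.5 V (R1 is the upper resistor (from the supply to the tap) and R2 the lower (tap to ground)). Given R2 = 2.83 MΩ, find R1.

Required fraction k = V_out/V_in = 0.7887.
R1 = R2·(1/k − 1) = 2.83 × 0.2679 = 0.7583 MΩ.

R1 ≈ 0.758 MΩ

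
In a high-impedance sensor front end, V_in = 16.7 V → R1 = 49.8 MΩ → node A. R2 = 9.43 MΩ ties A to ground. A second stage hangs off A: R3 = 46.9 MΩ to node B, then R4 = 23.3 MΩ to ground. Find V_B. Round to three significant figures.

V_B ≈ 0.793 V

The second stage (R3 + R4 = 70.20 MΩ) loads node A in parallel with R2.
R2 ‖ (R3+R4) = 8.313 MΩ.
V_A = 16.7 × 8.313/(49.8 + 8.313) = 2.389 V.
Then the unloaded second divider: V_B = V_A × R4/(R3+R4) = 2.389 × 0.3319 = 0.7929 V.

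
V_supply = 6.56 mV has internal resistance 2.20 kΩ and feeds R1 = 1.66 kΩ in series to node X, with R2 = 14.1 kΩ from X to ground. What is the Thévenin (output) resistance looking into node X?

R1' = 2.20 + 1.66 = 3.860 kΩ (source resistance + R1).
Looking into X with the source shorted: R_th = R1'·R2/(R1'+R2) = 3.860 × 14.1/17.96 = 3.030 kΩ.

R_th ≈ 3.03 kΩ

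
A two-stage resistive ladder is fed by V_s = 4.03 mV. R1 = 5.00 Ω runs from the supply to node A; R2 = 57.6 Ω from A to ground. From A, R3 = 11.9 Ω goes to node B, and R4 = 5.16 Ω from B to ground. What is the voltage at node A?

Node A sees R2 in parallel with the series input of stage 2, R3 + R4 = 17.06 Ω.
R2 ‖ (R3+R4) = 13.16 Ω.
V_A = 4.03 × 13.16/(5.00 + 13.16) = 2.921 mV.

V_A ≈ 2.92 mV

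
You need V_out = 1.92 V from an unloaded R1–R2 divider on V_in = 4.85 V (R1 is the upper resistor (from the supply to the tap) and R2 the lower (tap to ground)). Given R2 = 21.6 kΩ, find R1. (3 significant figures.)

V_out/V_in = R2/(R1+R2) = 0.3959.
So R1 = R2 · (V_in/V_out − 1) = 21.6 × (4.85/1.92 − 1) = 21.6 × 1.526 = 32.96 kΩ.

R1 ≈ 33.0 kΩ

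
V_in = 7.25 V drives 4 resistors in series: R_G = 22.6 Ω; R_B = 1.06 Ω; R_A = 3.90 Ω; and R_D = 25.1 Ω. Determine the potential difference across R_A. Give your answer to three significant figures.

ΣR = 22.6 + 1.06 + 3.90 + 25.1 = 52.66 Ω.
By the voltage-divider rule, V = 7.25 × 3.900/52.66 = 0.5369 V.

V ≈ 0.537 V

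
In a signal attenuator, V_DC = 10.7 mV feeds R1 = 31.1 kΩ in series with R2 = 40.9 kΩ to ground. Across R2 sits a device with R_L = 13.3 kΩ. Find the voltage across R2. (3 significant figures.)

V_out ≈ 2.61 mV

First combine the lower leg with the load: R2 ‖ R_L = 10.04 kΩ.
Voltage divider with the loaded lower leg: V_out = 10.7 × 10.04/(31.1 + 10.04) = 10.7 × 0.2440 = 2.611 mV.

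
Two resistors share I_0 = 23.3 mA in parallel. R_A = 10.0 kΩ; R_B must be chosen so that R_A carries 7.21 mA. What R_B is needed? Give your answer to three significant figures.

R_B ≈ 4.48 kΩ

Two-branch current divider: I_A = I_0 · R_B/(R_A + R_B).
7.21/23.3 = R_B/(R_A + R_B) → R_B = R_A · (0.3094)/(1 − 0.3094) = 10.0 × 0.4481 = 4.481 kΩ.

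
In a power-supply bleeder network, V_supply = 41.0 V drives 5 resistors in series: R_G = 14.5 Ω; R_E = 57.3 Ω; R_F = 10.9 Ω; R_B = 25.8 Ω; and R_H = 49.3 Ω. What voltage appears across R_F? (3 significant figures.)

V ≈ 2.83 V

Total series resistance ΣR = 14.5 + 57.3 + 10.9 + 25.8 + 49.3 = 157.8 Ω.
Voltage divider: V = V_supply · (10.90 / 157.8) = 41.0 × 0.06907 = 2.832 V.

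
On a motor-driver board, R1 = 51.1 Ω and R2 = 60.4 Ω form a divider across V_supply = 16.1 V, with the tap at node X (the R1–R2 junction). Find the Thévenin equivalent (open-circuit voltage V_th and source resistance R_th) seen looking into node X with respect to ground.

V_th is the unloaded tap voltage: V_supply · R2/(R1+R2) = 16.1 × 0.5417 = 8.721 V.
Looking into X with the source shorted: R_th = R1·R2/(R1+R2) = 51.10 × 60.4/111.5 = 27.68 Ω.

V_th ≈ 8.72 V, R_th ≈ 27.7 Ω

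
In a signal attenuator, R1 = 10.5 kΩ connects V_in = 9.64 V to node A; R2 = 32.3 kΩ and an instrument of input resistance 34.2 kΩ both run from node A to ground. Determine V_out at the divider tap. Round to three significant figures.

V_out ≈ 5.91 V

First combine the lower leg with the load: R2 ‖ R_L = 16.61 kΩ.
Now apply the divider: V_out = 9.64 × 0.6127 = 5.907 V.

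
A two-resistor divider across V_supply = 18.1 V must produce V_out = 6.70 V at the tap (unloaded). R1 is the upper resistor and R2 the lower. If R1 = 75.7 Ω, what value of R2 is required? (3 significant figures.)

The divider ratio is R2/(R1+R2) = 6.70/18.1 = 0.3702.
So R2 = R1 · V_out/(V_supply − V_out) = 75.7 × 6.70/(18.1 − 6.70) = 75.7 × 0.5877 = 44.49 Ω.

R2 ≈ 44.5 Ω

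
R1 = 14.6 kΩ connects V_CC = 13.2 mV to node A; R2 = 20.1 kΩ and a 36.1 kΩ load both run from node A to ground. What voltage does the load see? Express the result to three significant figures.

R2 ‖ R_L = (20.1 × 36.1)/(20.1 + 36.1) = 12.91 kΩ.
Then V_out = V_CC · R2'/(R1 + R2') = 13.2 × 12.91/27.51 = 6.195 mV.

V_out ≈ 6.19 mV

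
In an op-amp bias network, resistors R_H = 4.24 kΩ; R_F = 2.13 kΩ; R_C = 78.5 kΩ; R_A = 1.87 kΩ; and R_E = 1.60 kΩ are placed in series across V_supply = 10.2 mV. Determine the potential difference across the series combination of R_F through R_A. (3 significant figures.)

V ≈ 9.53 mV

ΣR = 4.24 + 2.13 + 78.5 + 1.87 + 1.60 = 88.34 kΩ.
R_{R_F..R_A} = 2.13 + 78.5 + 1.87 = 82.50 kΩ.
V = V_supply · R/ΣR = 10.2 × 0.9339 = 9.526 mV.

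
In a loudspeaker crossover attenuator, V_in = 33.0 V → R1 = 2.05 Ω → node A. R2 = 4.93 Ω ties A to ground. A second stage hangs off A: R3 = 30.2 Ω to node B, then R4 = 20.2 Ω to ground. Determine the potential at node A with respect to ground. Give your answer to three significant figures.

The second stage (R3 + R4 = 50.40 Ω) loads node A in parallel with R2.
R2 ‖ (R3+R4) = 4.491 Ω.
First divider: V_A = V_in · 4.491/(2.05 + 4.491) = 22.66 V.

V_A ≈ 22.7 V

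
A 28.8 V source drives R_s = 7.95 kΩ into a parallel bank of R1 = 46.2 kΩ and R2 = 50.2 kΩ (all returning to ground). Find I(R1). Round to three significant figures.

Equivalent of the parallel group: R_p = 24.06 kΩ.
Node voltage V_A = V_CC · R_p/(R_s + R_p) = 28.8 × 0.7516 = 21.65 V.
Branch current I = V_A/R1 = 21.65/46.2 = 0.4685 mA.

I ≈ 0.469 mA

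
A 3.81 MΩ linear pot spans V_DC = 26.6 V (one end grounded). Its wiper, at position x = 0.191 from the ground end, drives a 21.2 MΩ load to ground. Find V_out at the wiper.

V_out ≈ 4.94 V

The pot divides into 3.082 MΩ above the wiper and 0.7277 MΩ below.
Lower segment in parallel with the load: 0.7277 ‖ 21.2 = 0.7036 MΩ.
Then V_out = V_DC · 0.7036/(3.082 + 0.7036) = 4.943 V.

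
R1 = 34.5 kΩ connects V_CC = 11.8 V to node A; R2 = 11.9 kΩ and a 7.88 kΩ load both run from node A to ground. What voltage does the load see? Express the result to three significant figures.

First combine the lower leg with the load: R2 ‖ R_L = 4.741 kΩ.
Now apply the divider: V_out = 11.8 × 0.1208 = 1.426 V.
(Unloaded it would be 3.03 V; the load pulls it down.)

V_out ≈ 1.43 V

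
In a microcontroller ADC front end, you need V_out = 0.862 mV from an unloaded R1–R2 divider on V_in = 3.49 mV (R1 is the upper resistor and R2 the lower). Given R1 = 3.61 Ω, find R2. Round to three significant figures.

The divider ratio is R2/(R1+R2) = 0.862/3.49 = 0.2470.
R2 = R1 · 0.2470/(1 − 0.2470) = 1.184 Ω.

R2 ≈ 1.18 Ω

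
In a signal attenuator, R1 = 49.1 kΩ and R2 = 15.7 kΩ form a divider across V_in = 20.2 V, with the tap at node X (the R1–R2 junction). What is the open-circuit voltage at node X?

V_th ≈ 4.89 V

Open-circuit (no load on X): V_th = V_in · R2/(R1 + R2) = 20.2 × 15.7/(49.10 + 15.7) = 4.894 V.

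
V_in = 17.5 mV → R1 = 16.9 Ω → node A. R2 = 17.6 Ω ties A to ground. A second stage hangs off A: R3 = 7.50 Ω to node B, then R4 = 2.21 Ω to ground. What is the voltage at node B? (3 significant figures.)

Looking into the second stage from A: R3 + R4 = 9.710 Ω appears in parallel with R2.
Effective lower resistance at A: R2 ‖ 9.710 = 6.258 Ω.
V_A = 17.5 × 6.258/(16.9 + 6.258) = 4.729 mV.
V_B = V_A × 0.2276 = 1.076 mV.

V_B ≈ 1.08 mV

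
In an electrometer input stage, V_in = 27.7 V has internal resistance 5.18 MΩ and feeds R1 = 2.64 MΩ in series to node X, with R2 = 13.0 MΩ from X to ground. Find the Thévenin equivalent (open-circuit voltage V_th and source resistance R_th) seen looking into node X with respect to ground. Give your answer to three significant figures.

R1' = 5.18 + 2.64 = 7.820 MΩ (source resistance + R1).
V_th is the unloaded tap voltage: V_in · R2/(R1'+R2) = 27.7 × 0.6244 = 17.30 V.
Zeroing V_in shorts the top of R1' to ground, so R_th = R1' ‖ R2 = 4.883 MΩ.

V_th ≈ 17.3 V, R_th ≈ 4.88 MΩ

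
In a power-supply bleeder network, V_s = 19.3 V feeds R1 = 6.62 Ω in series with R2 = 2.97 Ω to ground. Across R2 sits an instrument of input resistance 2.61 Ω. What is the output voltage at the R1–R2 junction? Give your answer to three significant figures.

V_out ≈ 3.35 V

R2 ‖ R_L = (2.97 × 2.61)/(2.97 + 2.61) = 1.389 Ω.
Then V_out = V_s · R2'/(R1 + R2') = 19.3 × 1.389/8.009 = 3.348 V.
(Unloaded it would be 5.98 V; the load pulls it down.)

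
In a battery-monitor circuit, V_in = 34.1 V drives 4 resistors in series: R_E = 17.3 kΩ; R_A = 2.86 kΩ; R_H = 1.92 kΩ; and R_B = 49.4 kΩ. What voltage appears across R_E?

V ≈ 8.25 V

Total series resistance ΣR = 17.3 + 2.86 + 1.92 + 49.4 = 71.48 kΩ.
V = V_in · R/ΣR = 34.1 × 0.2420 = 8.253 V.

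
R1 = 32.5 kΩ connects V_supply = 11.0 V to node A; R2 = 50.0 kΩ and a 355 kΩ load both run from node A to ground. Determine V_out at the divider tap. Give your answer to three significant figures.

First combine the lower leg with the load: R2 ‖ R_L = 43.83 kΩ.
Then V_out = V_supply · R2'/(R1 + R2') = 11.0 × 43.83/76.33 = 6.316 V.

V_out ≈ 6.32 V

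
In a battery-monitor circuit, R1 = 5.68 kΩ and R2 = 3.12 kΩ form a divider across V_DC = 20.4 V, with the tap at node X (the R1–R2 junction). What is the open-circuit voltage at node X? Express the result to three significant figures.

V_th ≈ 7.23 V

Open-circuit (no load on X): V_th = V_DC · R2/(R1 + R2) = 20.4 × 3.12/(5.680 + 3.12) = 7.233 V.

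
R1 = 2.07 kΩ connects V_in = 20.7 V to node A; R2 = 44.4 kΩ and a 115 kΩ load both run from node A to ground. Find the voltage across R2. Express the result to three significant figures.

V_out ≈ 19.4 V

The load sits in parallel with R2, giving an effective lower resistance R2' = R2·R_L/(R2+R_L) = 32.03 kΩ.
Then V_out = V_in · R2'/(R1 + R2') = 20.7 × 32.03/34.10 = 19.44 V.
(Unloaded it would be 19.8 V; the load pulls it down.)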